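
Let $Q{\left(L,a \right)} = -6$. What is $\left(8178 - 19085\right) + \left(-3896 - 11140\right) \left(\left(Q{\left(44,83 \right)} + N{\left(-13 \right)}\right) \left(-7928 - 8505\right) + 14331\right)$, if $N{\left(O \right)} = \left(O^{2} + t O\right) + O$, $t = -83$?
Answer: $303453924829$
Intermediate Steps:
$N{\left(O \right)} = O^{2} - 82 O$ ($N{\left(O \right)} = \left(O^{2} - 83 O\right) + O = O^{2} - 82 O$)
$\left(8178 - 19085\right) + \left(-3896 - 11140\right) \left(\left(Q{\left(44,83 \right)} + N{\left(-13 \right)}\right) \left(-7928 - 8505\right) + 14331\right) = \left(8178 - 19085\right) + \left(-3896 - 11140\right) \left(\left(-6 - 13 \left(-82 - 13\right)\right) \left(-7928 - 8505\right) + 14331\right) = -10907 - 15036 \left(\left(-6 - -1235\right) \left(-16433\right) + 14331\right) = -10907 - 15036 \left(\left(-6 + 1235\right) \left(-16433\right) + 14331\right) = -10907 - 15036 \left(1229 \left(-16433\right) + 14331\right) = -10907 - 15036 \left(-20196157 + 14331\right) = -10907 - -303453935736 = -10907 + 303453935736 = 303453924829$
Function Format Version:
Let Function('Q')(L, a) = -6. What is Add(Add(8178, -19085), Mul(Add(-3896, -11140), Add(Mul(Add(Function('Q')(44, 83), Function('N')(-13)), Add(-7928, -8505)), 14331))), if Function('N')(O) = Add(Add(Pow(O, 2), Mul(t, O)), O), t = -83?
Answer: 303453924829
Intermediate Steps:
Function('N')(O) = Add(Pow(O, 2), Mul(-82, O)) (Function('N')(O) = Add(Add(Pow(O, 2), Mul(-83, O)), O) = Add(Pow(O, 2), Mul(-82, O)))
Add(Add(8178, -19085), Mul(Add(-3896, -11140), Add(Mul(Add(Function('Q')(44, 83), Function('N')(-13)), Add(-7928, -8505)), 14331))) = Add(Add(8178, -19085), Mul(Add(-3896, -11140), Add(Mul(Add(-6, Mul(-13, Add(-82, -13))), Add(-7928, -8505)), 14331))) = Add(-10907, Mul(-15036, Add(Mul(Add(-6, Mul(-13, -95)), -16433), 14331))) = Add(-10907, Mul(-15036, Add(Mul(Add(-6, 1235), -16433), 14331))) = Add(-10907, Mul(-15036, Add(Mul(1229, -16433), 14331))) = Add(-10907, Mul(-15036, Add(-20196157, 14331))) = Add(-10907, Mul(-15036, -20181826)) = Add(-10907, 303453935736) = 303453924829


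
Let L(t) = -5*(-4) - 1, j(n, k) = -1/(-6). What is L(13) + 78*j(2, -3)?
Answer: 32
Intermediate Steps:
j(n, k) = 1/6 (j(n, k) = -1*(-1/6) = 1/6)
L(t) = 19 (L(t) = 20 - 1 = 19)
L(13) + 78*j(2, -3) = 19 + 78*(1/6) = 19 + 13 = 32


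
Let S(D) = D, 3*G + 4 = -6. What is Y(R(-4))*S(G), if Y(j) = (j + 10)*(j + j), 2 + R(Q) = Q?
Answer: 160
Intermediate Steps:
G = -10/3 (G = -4/3 + (⅓)*(-6) = -4/3 - 2 = -10/3 ≈ -3.3333)
R(Q) = -2 + Q
Y(j) = 2*j*(10 + j) (Y(j) = (10 + j)*(2*j) = 2*j*(10 + j))
Y(R(-4))*S(G) = (2*(-2 - 4)*(10 + (-2 - 4)))*(-10/3) = (2*(-6)*(10 - 6))*(-10/3) = (2*(-6)*4)*(-10/3) = -48*(-10/3) = 160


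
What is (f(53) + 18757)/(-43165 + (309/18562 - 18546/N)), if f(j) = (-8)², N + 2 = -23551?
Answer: -2742789261102/6290329582987 ≈ -0.43603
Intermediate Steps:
N = -23553 (N = -2 - 23551 = -23553)
f(j) = 64
(f(53) + 18757)/(-43165 + (309/18562 - 18546/N)) = (64 + 18757)/(-43165 + (309/18562 - 18546/(-23553))) = 18821/(-43165 + (309*(1/18562) - 18546*(-1/23553))) = 18821/(-43165 + (309/18562 + 6182/7851)) = 18821/(-43165 + 117176243/145730262) = 18821/(-6290329582987/145730262) = 18821*(-145730262/6290329582987) = -2742789261102/6290329582987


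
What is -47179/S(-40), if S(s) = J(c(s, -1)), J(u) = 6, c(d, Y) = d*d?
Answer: -47179/6 ≈ -7863.2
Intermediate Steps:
c(d, Y) = d²
S(s) = 6
-47179/S(-40) = -47179/6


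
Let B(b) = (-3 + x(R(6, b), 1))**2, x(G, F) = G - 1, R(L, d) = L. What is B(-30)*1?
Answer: 4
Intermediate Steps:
x(G, F) = -1 + G
B(b) = 4 (B(b) = (-3 + (-1 + 6))**2 = (-3 + 5)**2 = 2**2 = 4)
B(-30)*1 = 4*1 = 4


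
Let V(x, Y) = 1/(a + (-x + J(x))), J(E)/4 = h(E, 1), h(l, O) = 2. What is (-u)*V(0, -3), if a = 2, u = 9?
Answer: -9/10 ≈ -0.90000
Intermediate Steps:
J(E) = 8 (J(E) = 4*2 = 8)
V(x, Y) = 1/(10 - x) (V(x, Y) = 1/(2 + (-x + 8)) = 1/(2 + (8 - x)) = 1/(10 - x))
(-u)*V(0, -3) = (-1*9)*(-1/(-10 + 0)) = -(-9)/(-10) = -(-9)*(-1)/10 = -9*⅒ = -9/10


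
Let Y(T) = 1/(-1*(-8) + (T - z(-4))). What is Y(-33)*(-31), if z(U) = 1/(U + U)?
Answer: 248/199 ≈ 1.2462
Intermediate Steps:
z(U) = 1/(2*U)
Y(T) = 1/(65/8 + T) (Y(T) = 1/(-1*(-8) + (T - 1/(2*(-4)))) = 1/(8 + (T - (-1)/(2*4))) = 1/(8 + (T - 1*(-⅛))) = 1/(8 + (T + ⅛)) = 1/(8 + (⅛ + T)) = 1/(65/8 + T))
Y(-33)*(-31) = (8/(65 + 8*(-33)))*(-31) = (8/(65 - 264))*(-31) = (8/(-199))*(-31) = (8*(-1/199))*(-31) = -8/199*(-31) = 248/199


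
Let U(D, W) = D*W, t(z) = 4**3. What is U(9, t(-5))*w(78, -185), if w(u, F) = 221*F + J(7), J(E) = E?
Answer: -23545728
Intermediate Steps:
w(u, F) = 7 + 221*F (w(u, F) = 221*F + 7 = 7 + 221*F)
t(z) = 64
U(9, t(-5))*w(78, -185) = (9*64)*(7 + 221*(-185)) = 576*(7 - 40885) = 576*(-40878) = -23545728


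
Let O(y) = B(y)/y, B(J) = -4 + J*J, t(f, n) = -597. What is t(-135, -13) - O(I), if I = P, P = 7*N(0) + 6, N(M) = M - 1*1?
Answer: -600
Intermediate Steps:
N(M) = -1 + M (N(M) = M - 1 = -1 + M)
B(J) = -4 + J**2
P = -1 (P = 7*(-1 + 0) + 6 = 7*(-1) + 6 = -7 + 6 = -1)
I = -1
O(y) = (-4 + y**2)/y
t(-135, -13) - O(I) = -597 - (-1 - 4/(-1)) = -597 - (-1 - 4*(-1)) = -597 - (-1 + 4) = -597 - 1*3 = -597 - 3 = -600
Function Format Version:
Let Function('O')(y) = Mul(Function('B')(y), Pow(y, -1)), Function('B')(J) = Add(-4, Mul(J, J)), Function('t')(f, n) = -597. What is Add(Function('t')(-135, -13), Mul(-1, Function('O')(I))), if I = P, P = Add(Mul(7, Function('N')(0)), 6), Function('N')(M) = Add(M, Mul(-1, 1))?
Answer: -600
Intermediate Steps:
Function('N')(M) = Add(-1, M) (Function('N')(M) = Add(M, -1) = Add(-1, M))
Function('B')(J) = Add(-4, Pow(J, 2))
P = -1 (P = Add(Mul(7, Add(-1, 0)), 6) = Add(Mul(7, -1), 6) = Add(-7, 6) = -1)
I = -1
Function('O')(y) = Mul(Pow(y, -1), Add(-4, Pow(y, 2))) (Function('O')(y) = Mul(Add(-4, Pow(y, 2)), Pow(y, -1)) = Mul(Pow(y, -1), Add(-4, Pow(y, 2))))
Add(Function('t')(-135, -13), Mul(-1, Function('O')(I))) = Add(-597, Mul(-1, Add(-1, Mul(-4, Pow(-1, -1))))) = Add(-597, Mul(-1, Add(-1, Mul(-4, -1)))) = Add(-597, Mul(-1, Add(-1, 4))) = Add(-597, Mul(-1, 3)) = Add(-597, -3) = -600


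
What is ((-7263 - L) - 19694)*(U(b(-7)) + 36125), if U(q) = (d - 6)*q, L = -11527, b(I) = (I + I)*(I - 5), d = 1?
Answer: -544447550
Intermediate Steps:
b(I) = 2*I*(-5 + I) (b(I) = (2*I)*(-5 + I) = 2*I*(-5 + I))
U(q) = -5*q (U(q) = (1 - 6)*q = -5*q)
((-7263 - L) - 19694)*(U(b(-7)) + 36125) = ((-7263 - 1*(-11527)) - 19694)*(-10*(-7)*(-5 - 7) + 36125) = ((-7263 + 11527) - 19694)*(-10*(-7)*(-12) + 36125) = (4264 - 19694)*(-5*168 + 36125) = -15430*(-840 + 36125) = -15430*35285 = -544447550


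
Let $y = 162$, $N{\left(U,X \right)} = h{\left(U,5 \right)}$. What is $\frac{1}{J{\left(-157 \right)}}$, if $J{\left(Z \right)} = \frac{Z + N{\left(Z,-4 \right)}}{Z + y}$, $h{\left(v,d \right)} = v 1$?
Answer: $- \frac{5}{314} \approx -0.015924$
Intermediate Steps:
$h{\left(v,d \right)} = v$
$N{\left(U,X \right)} = U$
$J{\left(Z \right)} = \frac{2 Z}{162 + Z}$ ($J{\left(Z \right)} = \frac{Z + Z}{Z + 162} = \frac{2 Z}{162 + Z}$)
$\frac{1}{J{\left(-157 \right)}} = \frac{1}{2 \left(-157\right) \frac{1}{162 - 157}} = \frac{1}{2 \left(-157\right) \frac{1}{5}} = \frac{1}{- \frac{314}{5}} = - \frac{5}{314}$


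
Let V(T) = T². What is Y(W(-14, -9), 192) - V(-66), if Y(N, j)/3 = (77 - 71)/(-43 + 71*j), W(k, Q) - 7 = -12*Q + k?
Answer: -59193666/13589 ≈ -4356.0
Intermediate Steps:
W(k, Q) = 7 + k - 12*Q (W(k, Q) = 7 + (-12*Q + k) = 7 + (k - 12*Q) = 7 + k - 12*Q)
Y(N, j) = 18/(-43 + 71*j) (Y(N, j) = 3*((77 - 71)/(-43 + 71*j)) = 3*(6/(-43 + 71*j)) = 18/(-43 + 71*j))
Y(W(-14, -9), 192) - V(-66) = 18/(-43 + 71*192) - 1*(-66)² = 18/(-43 + 13632) - 1*4356 = 18/13589 - 4356 = -59193666/13589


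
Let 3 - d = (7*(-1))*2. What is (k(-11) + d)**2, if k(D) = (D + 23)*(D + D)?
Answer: 61009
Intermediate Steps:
k(D) = 2*D*(23 + D) (k(D) = (23 + D)*(2*D) = 2*D*(23 + D))
d = 17 (d = 3 - 7*(-1)*2 = 3 - (-7)*2 = 3 - 1*(-14) = 3 + 14 = 17)
(k(-11) + d)**2 = (2*(-11)*(23 - 11) + 17)**2 = (2*(-11)*12 + 17)**2 = (-264 + 17)**2 = (-247)**2 = 61009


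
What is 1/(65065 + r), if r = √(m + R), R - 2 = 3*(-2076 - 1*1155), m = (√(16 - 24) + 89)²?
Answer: 1/(65065 + √2*√(-889 + 178*I*√2)) ≈ 1.5368e-5 - 1.01e-8*I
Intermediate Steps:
m = (89 + 2*I*√2)² (m = (√(-8) + 89)² = (2*I*√2 + 89)² = (89 + 2*I*√2)² ≈ 7913.0 + 503.46*I)
R = -9691 (R = 2 + 3*(-2076 - 1*1155) = 2 + 3*(-2076 - 1155) = 2 + 3*(-3231) = 2 - 9693 = -9691)
r = √(-1778 + 356*I*√2) (r = √((7913 + 356*I*√2) - 9691) = √(-1778 + 356*I*√2) ≈ 5.9121 + 42.579*I)
1/(65065 + r) = 1/(65065 + √(-1778 + 356*I*√2))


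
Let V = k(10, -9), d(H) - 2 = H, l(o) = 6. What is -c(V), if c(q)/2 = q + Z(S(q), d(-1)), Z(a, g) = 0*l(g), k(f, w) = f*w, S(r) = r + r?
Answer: 180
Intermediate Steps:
S(r) = 2*r
d(H) = 2 + H
Z(a, g) = 0 (Z(a, g) = 0*6 = 0)
V = -90 (V = 10*(-9) = -90)
c(q) = 2*q (c(q) = 2*(q + 0) = 2*q)
-c(V) = -2*(-90) = -1*(-180) = 180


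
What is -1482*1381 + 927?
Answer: -2045715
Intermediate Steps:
-1482*1381 + 927 = -2046642 + 927 = -2045715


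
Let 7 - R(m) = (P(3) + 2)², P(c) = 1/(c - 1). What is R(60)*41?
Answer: 123/4 ≈ 30.750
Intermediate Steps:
P(c) = 1/(-1 + c)
R(m) = ¾ (R(m) = 7 - (1/(-1 + 3) + 2)² = 7 - (1/2 + 2)² = 7 - (½ + 2)² = 7 - (5/2)² = 7 - 1*25/4 = 7 - 25/4 = ¾)
R(60)*41 = (¾)*41 = 123/4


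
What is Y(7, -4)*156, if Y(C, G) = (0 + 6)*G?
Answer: -3744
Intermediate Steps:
Y(C, G) = 6*G
Y(7, -4)*156 = (6*(-4))*156 = -24*156 = -3744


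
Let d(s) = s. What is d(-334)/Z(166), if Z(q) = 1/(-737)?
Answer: 246158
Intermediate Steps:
Z(q) = -1/737
d(-334)/Z(166) = -334/(-1/737) = -334*(-737) = 246158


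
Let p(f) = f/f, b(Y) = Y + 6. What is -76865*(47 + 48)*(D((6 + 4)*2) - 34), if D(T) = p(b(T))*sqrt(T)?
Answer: 248273950 - 14604350*sqrt(5) ≈ 2.1562e+8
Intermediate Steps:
b(Y) = 6 + Y
p(f) = 1
D(T) = sqrt(T) (D(T) = 1*sqrt(T) = sqrt(T))
-76865*(47 + 48)*(D((6 + 4)*2) - 34) = -76865*(47 + 48)*(sqrt((6 + 4)*2) - 34) = -7302175*(sqrt(10*2) - 34) = -7302175*(sqrt(20) - 34) = -7302175*(2*sqrt(5) - 34) = -7302175*(-34 + 2*sqrt(5)) = -76865*(-3230 + 190*sqrt(5)) = 248273950 - 14604350*sqrt(5)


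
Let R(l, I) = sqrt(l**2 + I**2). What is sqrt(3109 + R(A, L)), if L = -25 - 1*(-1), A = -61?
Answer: sqrt(3109 + sqrt(4297)) ≈ 56.343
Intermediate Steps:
L = -24 (L = -25 + 1 = -24)
R(l, I) = sqrt(I**2 + l**2)
sqrt(3109 + R(A, L)) = sqrt(3109 + sqrt((-24)**2 + (-61)**2)) = sqrt(3109 + sqrt(576 + 3721)) = sqrt(3109 + sqrt(4297))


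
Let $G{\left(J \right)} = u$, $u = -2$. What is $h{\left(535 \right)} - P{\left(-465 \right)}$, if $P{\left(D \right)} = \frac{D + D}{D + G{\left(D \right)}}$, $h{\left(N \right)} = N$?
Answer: $\frac{248915}{467} \approx 533.01$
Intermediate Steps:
$G{\left(J \right)} = -2$
$P{\left(D \right)} = \frac{2 D}{-2 + D}$ ($P{\left(D \right)} = \frac{D + D}{D - 2} = \frac{2 D}{-2 + D}$)
$h{\left(535 \right)} - P{\left(-465 \right)} = 535 - 2 \left(-465\right) \frac{1}{-2 - 465} = 535 - 2 \left(-465\right) \frac{1}{-467} = 535 - 2 \left(-465\right) \left(- \frac{1}{467}\right) = 535 - \frac{930}{467} = \frac{248915}{467}$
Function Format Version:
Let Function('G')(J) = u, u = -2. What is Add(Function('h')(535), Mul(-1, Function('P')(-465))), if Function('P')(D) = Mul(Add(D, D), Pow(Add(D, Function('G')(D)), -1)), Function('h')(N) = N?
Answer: Rational(248915, 467) ≈ 533.01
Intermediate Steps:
Function('G')(J) = -2
Function('P')(D) = Mul(2, D, Pow(Add(-2, D), -1)) (Function('P')(D) = Mul(Add(D, D), Pow(Add(D, -2), -1)) = Mul(Mul(2, D), Pow(Add(-2, D), -1)) = Mul(2, D, Pow(Add(-2, D), -1)))
Add(Function('h')(535), Mul(-1, Function('P')(-465))) = Add(535, Mul(-1, Mul(2, -465, Pow(Add(-2, -465), -1)))) = Add(535, Mul(-1, Mul(2, -465, Pow(-467, -1)))) = Add(535, Mul(-1, Mul(2, -465, Rational(-1, 467)))) = Add(535, Mul(-1, Rational(930, 467))) = Add(535, Rational(-930, 467)) = Rational(248915, 467)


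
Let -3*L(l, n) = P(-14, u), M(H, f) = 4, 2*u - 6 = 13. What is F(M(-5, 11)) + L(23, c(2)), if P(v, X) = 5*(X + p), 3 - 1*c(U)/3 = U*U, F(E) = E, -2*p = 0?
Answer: -71/6 ≈ -11.833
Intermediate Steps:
u = 19/2 (u = 3 + (½)*13 = 3 + 13/2 = 19/2 ≈ 9.5000)
p = 0 (p = -½*0 = 0)
c(U) = 9 - 3*U² (c(U) = 9 - 3*U*U = 9 - 3*U²)
P(v, X) = 5*X (P(v, X) = 5*(X + 0) = 5*X)
L(l, n) = -95/6 (L(l, n) = -5*19/(3*2) = -⅓*95/2 = -95/6)
F(M(-5, 11)) + L(23, c(2)) = 4 - 95/6 = -71/6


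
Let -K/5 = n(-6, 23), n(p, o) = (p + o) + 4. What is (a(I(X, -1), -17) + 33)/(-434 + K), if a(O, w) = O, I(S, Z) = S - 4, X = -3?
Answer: -26/539 ≈ -0.048238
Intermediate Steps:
n(p, o) = 4 + o + p (n(p, o) = (o + p) + 4 = 4 + o + p)
K = -105 (K = -5*(4 + 23 - 6) = -5*21 = -105)
I(S, Z) = -4 + S
(a(I(X, -1), -17) + 33)/(-434 + K) = ((-4 - 3) + 33)/(-434 - 105) = (-7 + 33)/(-539) = 26*(-1/539) = -26/539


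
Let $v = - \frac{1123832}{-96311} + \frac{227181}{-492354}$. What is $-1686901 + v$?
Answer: $- \frac{26663602015307819}{15806368698} \approx -1.6869 \cdot 10^{6}$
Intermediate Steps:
$v = \frac{177147717079}{15806368698}$ ($v = \left(-1123832\right) \left(- \frac{1}{96311}\right) + 227181 \left(- \frac{1}{492354}\right) = \frac{1123832}{96311} - \frac{75727}{164118} = \frac{177147717079}{15806368698} \approx 11.207$)
$-1686901 + v = -1686901 + \frac{177147717079}{15806368698} = - \frac{26663602015307819}{15806368698}$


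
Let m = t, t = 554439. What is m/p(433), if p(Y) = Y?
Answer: 554439/433 ≈ 1280.5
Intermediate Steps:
m = 554439
m/p(433) = 554439/433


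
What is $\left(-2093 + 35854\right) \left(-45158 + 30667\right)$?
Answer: $-489230651$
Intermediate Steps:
$\left(-2093 + 35854\right) \left(-45158 + 30667\right) = 33761 \left(-14491\right) = -489230651$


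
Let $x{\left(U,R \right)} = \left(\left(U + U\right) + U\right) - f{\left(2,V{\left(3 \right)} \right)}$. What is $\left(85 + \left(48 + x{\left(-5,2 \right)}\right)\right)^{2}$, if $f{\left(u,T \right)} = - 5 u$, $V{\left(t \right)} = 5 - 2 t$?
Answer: $16384$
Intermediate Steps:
$x{\left(U,R \right)} = 10 + 3 U$ ($x{\left(U,R \right)} = \left(\left(U + U\right) + U\right) - \left(-5\right) 2 = \left(2 U + U\right) - -10 = 3 U + 10 = 10 + 3 U$)
$\left(85 + \left(48 + x{\left(-5,2 \right)}\right)\right)^{2} = \left(85 + \left(48 + \left(10 + 3 \left(-5\right)\right)\right)\right)^{2} = \left(85 + \left(48 + \left(10 - 15\right)\right)\right)^{2} = \left(85 + \left(48 - 5\right)\right)^{2} = \left(85 + 43\right)^{2} = 128^{2} = 16384$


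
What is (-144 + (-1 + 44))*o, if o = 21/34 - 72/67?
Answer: 105141/2278 ≈ 46.155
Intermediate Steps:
o = -1041/2278 (o = 21*(1/34) - 72*1/67 = 21/34 - 72/67 = -1041/2278 ≈ -0.45698)
(-144 + (-1 + 44))*o = (-144 + (-1 + 44))*(-1041/2278) = (-144 + 43)*(-1041/2278) = -101*(-1041/2278) = 105141/2278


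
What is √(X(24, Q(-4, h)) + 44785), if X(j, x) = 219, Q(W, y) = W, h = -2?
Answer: 2*√11251 ≈ 212.14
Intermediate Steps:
√(X(24, Q(-4, h)) + 44785) = √(219 + 44785) = √45004 = 2*√11251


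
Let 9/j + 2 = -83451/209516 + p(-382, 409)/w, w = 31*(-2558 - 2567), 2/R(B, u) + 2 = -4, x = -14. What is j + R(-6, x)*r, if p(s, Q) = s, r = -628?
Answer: 49185480478664/239255854539 ≈ 205.58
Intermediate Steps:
R(B, u) = -⅓ (R(B, u) = 2/(-2 - 4) = 2/(-6) = 2*(-⅙) = -⅓)
w = -158875 (w = 31*(-5125) = -158875)
j = -299581690500/79751951513 (j = 9/(-2 + (-83451/209516 - 382/(-158875))) = 9/(-2 + (-83451*1/209516 - 382*(-1/158875))) = 9/(-2 + (-83451/209516 + 382/158875)) = 9/(-2 - 13178242513/33286854500) = 9/(-79751951513/33286854500) = 9*(-33286854500/79751951513) = -299581690500/79751951513 ≈ -3.7564)
j + R(-6, x)*r = -299581690500/79751951513 - ⅓*(-628) = -299581690500/79751951513 + 628/3 = 49185480478664/239255854539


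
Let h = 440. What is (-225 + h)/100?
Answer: 43/20 ≈ 2.1500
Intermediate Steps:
(-225 + h)/100 = (-225 + 440)/100 = (1/100)*215 = 43/20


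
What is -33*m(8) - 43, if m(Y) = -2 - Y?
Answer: 287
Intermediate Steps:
-33*m(8) - 43 = -33*(-2 - 1*8) - 43 = -33*(-2 - 8) - 43 = -33*(-10) - 43 = 330 - 43 = 287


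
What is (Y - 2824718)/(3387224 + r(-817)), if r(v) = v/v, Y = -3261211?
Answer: -2028643/1129075 ≈ -1.7967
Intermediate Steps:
r(v) = 1
(Y - 2824718)/(3387224 + r(-817)) = (-3261211 - 2824718)/(3387224 + 1) = -6085929/3387225 = -6085929*1/3387225 = -2028643/1129075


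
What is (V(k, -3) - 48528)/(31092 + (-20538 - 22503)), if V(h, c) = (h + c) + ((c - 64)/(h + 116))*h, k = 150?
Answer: 2146566/529739 ≈ 4.0521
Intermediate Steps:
V(h, c) = c + h + h*(-64 + c)/(116 + h) (V(h, c) = (c + h) + ((-64 + c)/(116 + h))*h = (c + h) + h*(-64 + c)/(116 + h) = c + h + h*(-64 + c)/(116 + h))
(V(k, -3) - 48528)/(31092 + (-20538 - 22503)) = ((150**2 + 52*150 + 116*(-3) + 2*(-3)*150)/(116 + 150) - 48528)/(31092 + (-20538 - 22503)) = ((22500 + 7800 - 348 - 900)/266 - 48528)/(31092 - 43041) = ((1/266)*29052 - 48528)/(-11949) = (14526/133 - 48528)*(-1/11949) = -6439698/133*(-1/11949) = 2146566/529739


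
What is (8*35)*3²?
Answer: 2520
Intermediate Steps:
(8*35)*3² = 280*9 = 2520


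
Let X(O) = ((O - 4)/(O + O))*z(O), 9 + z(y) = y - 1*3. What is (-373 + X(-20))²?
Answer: 3845521/25 ≈ 1.5382e+5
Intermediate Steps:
z(y) = -12 + y (z(y) = -9 + (y - 1*3) = -9 + (y - 3) = -9 + (-3 + y) = -12 + y)
X(O) = (-12 + O)*(-4 + O)/(2*O) (X(O) = ((O - 4)/(O + O))*(-12 + O) = ((-4 + O)/((2*O)))*(-12 + O) = ((-4 + O)*(1/(2*O)))*(-12 + O) = ((-4 + O)/(2*O))*(-12 + O) = (-12 + O)*(-4 + O)/(2*O))
(-373 + X(-20))² = (-373 + (-8 + (½)*(-20) + 24/(-20)))² = (-373 + (-8 - 10 + 24*(-1/20)))² = (-373 + (-8 - 10 - 6/5))² = (-373 - 96/5)² = (-1961/5)² = 3845521/25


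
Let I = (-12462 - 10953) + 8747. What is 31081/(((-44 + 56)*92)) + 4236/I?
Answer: 112804891/4048368 ≈ 27.864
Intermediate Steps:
I = -14668 (I = -23415 + 8747 = -14668)
31081/(((-44 + 56)*92)) + 4236/I = 31081/(((-44 + 56)*92)) + 4236/(-14668) = 31081/((12*92)) + 4236*(-1/14668) = 31081/1104 - 1059/3667 = 112804891/4048368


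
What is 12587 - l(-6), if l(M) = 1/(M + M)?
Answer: 151045/12 ≈ 12587.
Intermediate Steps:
l(M) = 1/(2*M)
12587 - l(-6) = 12587 - 1/(2*(-6)) = 12587 - (-1)/(2*6) = 12587 - 1*(-1/12) = 12587 + 1/12 = 151045/12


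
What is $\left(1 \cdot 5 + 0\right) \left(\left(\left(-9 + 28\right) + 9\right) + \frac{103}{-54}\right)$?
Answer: $\frac{7045}{54} \approx 130.46$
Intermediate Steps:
$\left(1 \cdot 5 + 0\right) \left(\left(\left(-9 + 28\right) + 9\right) + \frac{103}{-54}\right) = \left(5 + 0\right) \left(\left(19 + 9\right) + 103 \left(- \frac{1}{54}\right)\right) = 5 \left(28 - \frac{103}{54}\right) = 5 \cdot \frac{1409}{54} = \frac{7045}{54}$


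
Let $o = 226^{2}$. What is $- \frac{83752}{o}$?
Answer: $- \frac{20938}{12769} \approx -1.6398$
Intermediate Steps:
$o = 51076$
$- \frac{83752}{o} = - \frac{83752}{51076} = \left(-1\right) \frac{20938}{12769} = - \frac{20938}{12769}$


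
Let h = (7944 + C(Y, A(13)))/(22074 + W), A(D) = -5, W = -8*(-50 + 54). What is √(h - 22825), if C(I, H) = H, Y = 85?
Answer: 3*I*√1232149541318/22042 ≈ 151.08*I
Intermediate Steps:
W = -32 (W = -8*4 = -32)
h = 7939/22042 (h = (7944 - 5)/(22074 - 32) = 7939/22042 ≈ 0.36018)
√(h - 22825) = √(7939/22042 - 22825) = √(-503100711/22042) = 3*I*√1232149541318/22042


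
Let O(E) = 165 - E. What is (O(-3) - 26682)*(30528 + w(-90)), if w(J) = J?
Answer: -807033132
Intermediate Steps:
(O(-3) - 26682)*(30528 + w(-90)) = ((165 - 1*(-3)) - 26682)*(30528 - 90) = ((165 + 3) - 26682)*30438 = (168 - 26682)*30438 = -26514*30438 = -807033132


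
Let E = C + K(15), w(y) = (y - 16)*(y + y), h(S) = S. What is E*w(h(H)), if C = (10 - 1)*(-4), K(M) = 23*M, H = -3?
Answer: 35226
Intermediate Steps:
w(y) = 2*y*(-16 + y) (w(y) = (-16 + y)*(2*y) = 2*y*(-16 + y))
C = -36 (C = 9*(-4) = -36)
E = 309 (E = -36 + 23*15 = -36 + 345 = 309)
E*w(h(H)) = 309*(2*(-3)*(-16 - 3)) = 309*(2*(-3)*(-19)) = 309*114 = 35226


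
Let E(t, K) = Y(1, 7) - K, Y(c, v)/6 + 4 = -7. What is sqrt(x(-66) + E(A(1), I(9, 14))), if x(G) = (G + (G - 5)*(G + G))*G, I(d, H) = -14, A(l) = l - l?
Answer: 2*I*sqrt(153562) ≈ 783.74*I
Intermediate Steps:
Y(c, v) = -66 (Y(c, v) = -24 + 6*(-7) = -24 - 42 = -66)
A(l) = 0
E(t, K) = -66 - K
x(G) = G*(G + 2*G*(-5 + G)) (x(G) = (G + (-5 + G)*(2*G))*G = (G + 2*G*(-5 + G))*G = G*(G + 2*G*(-5 + G)))
sqrt(x(-66) + E(A(1), I(9, 14))) = sqrt((-66)**2*(-9 + 2*(-66)) + (-66 - 1*(-14))) = sqrt(4356*(-9 - 132) + (-66 + 14)) = sqrt(4356*(-141) - 52) = sqrt(-614196 - 52) = sqrt(-614248) = 2*I*sqrt(153562)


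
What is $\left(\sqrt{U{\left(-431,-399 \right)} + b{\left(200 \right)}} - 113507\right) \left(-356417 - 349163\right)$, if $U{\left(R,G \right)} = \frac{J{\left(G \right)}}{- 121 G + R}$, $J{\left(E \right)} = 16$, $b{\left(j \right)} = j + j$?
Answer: $80088269060 - \frac{705580 \sqrt{14308956362}}{5981} \approx 8.0074 \cdot 10^{10}$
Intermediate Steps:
$b{\left(j \right)} = 2 j$
$U{\left(R,G \right)} = \frac{16}{R - 121 G}$ ($U{\left(R,G \right)} = \frac{16}{- 121 G + R} = \frac{16}{R - 121 G}$)
$\left(\sqrt{U{\left(-431,-399 \right)} + b{\left(200 \right)}} - 113507\right) \left(-356417 - 349163\right) = \left(\sqrt{- \frac{16}{\left(-1\right) \left(-431\right) + 121 \left(-399\right)} + 2 \cdot 200} - 113507\right) \left(-356417 - 349163\right) = \left(\sqrt{- \frac{16}{431 - 48279} + 400} - 113507\right) \left(-705580\right) = \left(\sqrt{- \frac{16}{-47848} + 400} - 113507\right) \left(-705580\right) = \left(\sqrt{\left(-16\right) \left(- \frac{1}{47848}\right) + 400} - 113507\right) \left(-705580\right) = \left(\sqrt{\frac{2}{5981} + 400} - 113507\right) \left(-705580\right) = \left(\sqrt{\frac{2392402}{5981}} - 113507\right) \left(-705580\right) = \left(\frac{\sqrt{14308956362}}{5981} - 113507\right) \left(-705580\right) = \left(-113507 + \frac{\sqrt{14308956362}}{5981}\right) \left(-705580\right) = 80088269060 - \frac{705580 \sqrt{14308956362}}{5981}$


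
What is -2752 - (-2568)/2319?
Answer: -2126440/773 ≈ -2750.9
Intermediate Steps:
-2752 - (-2568)/2319 = -2752 - 1*(-856/773) = -2752 + 856/773 = -2126440/773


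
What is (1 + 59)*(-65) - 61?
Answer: -3961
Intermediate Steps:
(1 + 59)*(-65) - 61 = 60*(-65) - 61 = -3900 - 61 = -3961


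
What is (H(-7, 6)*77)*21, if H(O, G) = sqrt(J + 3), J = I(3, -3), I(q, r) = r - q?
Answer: 1617*I*sqrt(3) ≈ 2800.7*I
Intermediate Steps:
J = -6 (J = -3 - 1*3 = -3 - 3 = -6)
H(O, G) = I*sqrt(3) (H(O, G) = sqrt(-6 + 3) = sqrt(-3) = I*sqrt(3))
(H(-7, 6)*77)*21 = ((I*sqrt(3))*77)*21 = (77*I*sqrt(3))*21 = 1617*I*sqrt(3)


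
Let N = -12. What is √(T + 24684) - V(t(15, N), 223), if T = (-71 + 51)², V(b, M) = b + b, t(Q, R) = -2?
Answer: 4 + 2*√6271 ≈ 162.38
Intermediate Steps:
V(b, M) = 2*b
T = 400 (T = (-20)² = 400)
√(T + 24684) - V(t(15, N), 223) = √(400 + 24684) - 2*(-2) = √25084 - 1*(-4) = 2*√6271 + 4 = 4 + 2*√6271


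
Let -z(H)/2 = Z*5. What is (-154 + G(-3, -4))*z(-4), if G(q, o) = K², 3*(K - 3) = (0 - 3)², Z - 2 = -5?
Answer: -3540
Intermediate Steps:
Z = -3 (Z = 2 - 5 = -3)
K = 6 (K = 3 + (0 - 3)²/3 = 3 + (⅓)*(-3)² = 3 + (⅓)*9 = 3 + 3 = 6)
z(H) = 30 (z(H) = -(-6)*5 = -2*(-15) = 30)
G(q, o) = 36 (G(q, o) = 6² = 36)
(-154 + G(-3, -4))*z(-4) = (-154 + 36)*30 = -118*30 = -3540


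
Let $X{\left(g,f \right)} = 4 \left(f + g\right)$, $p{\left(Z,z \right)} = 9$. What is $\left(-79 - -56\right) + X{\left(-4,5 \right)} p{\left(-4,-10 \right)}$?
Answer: $13$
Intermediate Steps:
$X{\left(g,f \right)} = 4 f + 4 g$
$\left(-79 - -56\right) + X{\left(-4,5 \right)} p{\left(-4,-10 \right)} = \left(-79 - -56\right) + \left(4 \cdot 5 + 4 \left(-4\right)\right) 9 = \left(-79 + 56\right) + \left(20 - 16\right) 9 = -23 + 4 \cdot 9 = -23 + 36 = 13$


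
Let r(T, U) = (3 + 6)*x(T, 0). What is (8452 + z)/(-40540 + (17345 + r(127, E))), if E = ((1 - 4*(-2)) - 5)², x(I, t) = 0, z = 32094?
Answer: -40546/23195 ≈ -1.7480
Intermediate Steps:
E = 16 (E = ((1 + 8) - 5)² = (9 - 5)² = 4² = 16)
r(T, U) = 0 (r(T, U) = (3 + 6)*0 = 9*0 = 0)
(8452 + z)/(-40540 + (17345 + r(127, E))) = (8452 + 32094)/(-40540 + (17345 + 0)) = 40546/(-40540 + 17345) = 40546/(-23195) = 40546*(-1/23195) = -40546/23195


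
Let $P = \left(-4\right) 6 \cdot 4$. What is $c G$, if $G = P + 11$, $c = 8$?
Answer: $-680$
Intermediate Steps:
$P = -96$ ($P = \left(-24\right) 4 = -96$)
$G = -85$ ($G = -96 + 11 = -85$)
$c G = 8 \left(-85\right) = -680$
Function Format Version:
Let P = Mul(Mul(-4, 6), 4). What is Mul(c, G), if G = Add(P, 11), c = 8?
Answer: -680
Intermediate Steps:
P = -96 (P = Mul(-24, 4) = -96)
G = -85 (G = Add(-96, 11) = -85)
Mul(c, G) = Mul(8, -85) = -680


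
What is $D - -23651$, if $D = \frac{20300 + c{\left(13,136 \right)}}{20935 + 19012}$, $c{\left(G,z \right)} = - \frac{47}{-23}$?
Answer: $\frac{21730556378}{918781} \approx 23652.0$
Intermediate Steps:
$c{\left(G,z \right)} = \frac{47}{23}$ ($c{\left(G,z \right)} = \left(-47\right) \left(- \frac{1}{23}\right) = \frac{47}{23}$)
$D = \frac{466947}{918781}$ ($D = \frac{20300 + \frac{47}{23}}{20935 + 19012} = \frac{466947}{23 \cdot 39947} = \frac{466947}{23} \cdot \frac{1}{39947} = \frac{466947}{918781} \approx 0.50822$)
$D - -23651 = \frac{466947}{918781} - -23651 = \frac{466947}{918781} + 23651 = \frac{21730556378}{918781}$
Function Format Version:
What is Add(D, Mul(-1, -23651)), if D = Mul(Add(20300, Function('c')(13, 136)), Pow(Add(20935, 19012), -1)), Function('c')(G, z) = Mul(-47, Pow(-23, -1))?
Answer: Rational(21730556378, 918781) ≈ 23652.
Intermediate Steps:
Function('c')(G, z) = Rational(47, 23) (Function('c')(G, z) = Mul(-47, Rational(-1, 23)) = Rational(47, 23))
D = Rational(466947, 918781) (D = Mul(Add(20300, Rational(47, 23)), Pow(Add(20935, 19012), -1)) = Mul(Rational(466947, 23), Pow(39947, -1)) = Mul(Rational(466947, 23), Rational(1, 39947)) = Rational(466947, 918781) ≈ 0.50822)
Add(D, Mul(-1, -23651)) = Add(Rational(466947, 918781), Mul(-1, -23651)) = Add(Rational(466947, 918781), 23651) = Rational(21730556378, 918781)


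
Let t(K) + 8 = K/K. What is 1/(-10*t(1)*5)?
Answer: 1/350 ≈ 0.0028571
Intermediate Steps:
t(K) = -7 (t(K) = -8 + K/K = -8 + 1 = -7)
1/(-10*t(1)*5) = 1/(-10*(-7)*5) = 1/(70*5) = 1/350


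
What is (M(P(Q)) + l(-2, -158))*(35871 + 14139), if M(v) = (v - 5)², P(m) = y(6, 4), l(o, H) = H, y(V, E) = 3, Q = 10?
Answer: -7701540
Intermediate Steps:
P(m) = 3
M(v) = (-5 + v)²
(M(P(Q)) + l(-2, -158))*(35871 + 14139) = ((-5 + 3)² - 158)*(35871 + 14139) = ((-2)² - 158)*50010 = (4 - 158)*50010 = -154*50010 = -7701540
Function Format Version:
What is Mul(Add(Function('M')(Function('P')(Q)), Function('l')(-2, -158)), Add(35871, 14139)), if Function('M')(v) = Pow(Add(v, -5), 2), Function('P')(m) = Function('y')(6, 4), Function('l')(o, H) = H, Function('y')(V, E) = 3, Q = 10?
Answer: -7701540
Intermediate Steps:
Function('P')(m) = 3
Function('M')(v) = Pow(Add(-5, v), 2)
Mul(Add(Function('M')(Function('P')(Q)), Function('l')(-2, -158)), Add(35871, 14139)) = Mul(Add(Pow(Add(-5, 3), 2), -158), Add(35871, 14139)) = Mul(Add(Pow(-2, 2), -158), 50010) = Mul(Add(4, -158), 50010) = Mul(-154, 50010) = -7701540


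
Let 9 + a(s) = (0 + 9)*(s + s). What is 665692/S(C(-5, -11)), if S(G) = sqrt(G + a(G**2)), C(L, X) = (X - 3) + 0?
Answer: 665692*sqrt(3505)/3505 ≈ 11244.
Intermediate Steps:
a(s) = -9 + 18*s (a(s) = -9 + (0 + 9)*(s + s) = -9 + 9*(2*s) = -9 + 18*s)
C(L, X) = -3 + X (C(L, X) = (-3 + X) + 0 = -3 + X)
S(G) = sqrt(-9 + G + 18*G**2) (S(G) = sqrt(G + (-9 + 18*G**2)) = sqrt(-9 + G + 18*G**2))
665692/S(C(-5, -11)) = 665692/(sqrt(-9 + (-3 - 11) + 18*(-3 - 11)**2)) = 665692/(sqrt(-9 - 14 + 18*(-14)**2)) = 665692/(sqrt(-9 - 14 + 18*196)) = 665692/(sqrt(-9 - 14 + 3528)) = 665692/(sqrt(3505)) = 665692*(sqrt(3505)/3505) = 665692*sqrt(3505)/3505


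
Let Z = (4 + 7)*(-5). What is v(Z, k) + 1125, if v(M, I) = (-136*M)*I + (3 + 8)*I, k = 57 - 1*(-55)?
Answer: 840117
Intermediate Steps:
k = 112 (k = 57 + 55 = 112)
Z = -55 (Z = 11*(-5) = -55)
v(M, I) = 11*I - 136*I*M (v(M, I) = -136*I*M + 11*I = 11*I - 136*I*M)
v(Z, k) + 1125 = 112*(11 - 136*(-55)) + 1125 = 112*(11 + 7480) + 1125 = 112*7491 + 1125 = 838992 + 1125 = 840117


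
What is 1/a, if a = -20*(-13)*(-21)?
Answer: -1/5460 ≈ -0.00018315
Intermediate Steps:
a = -5460 (a = 260*(-21) = -5460)
1/a = 1/(-5460) = -1/5460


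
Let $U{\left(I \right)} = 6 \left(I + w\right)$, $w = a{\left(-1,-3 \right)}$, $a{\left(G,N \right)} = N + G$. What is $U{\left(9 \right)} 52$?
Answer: $1560$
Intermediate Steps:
$a{\left(G,N \right)} = G + N$
$w = -4$ ($w = -1 - 3 = -4$)
$U{\left(I \right)} = -24 + 6 I$ ($U{\left(I \right)} = 6 \left(I - 4\right) = 6 \left(-4 + I\right) = -24 + 6 I$)
$U{\left(9 \right)} 52 = \left(-24 + 6 \cdot 9\right) 52 = \left(-24 + 54\right) 52 = 30 \cdot 52 = 1560$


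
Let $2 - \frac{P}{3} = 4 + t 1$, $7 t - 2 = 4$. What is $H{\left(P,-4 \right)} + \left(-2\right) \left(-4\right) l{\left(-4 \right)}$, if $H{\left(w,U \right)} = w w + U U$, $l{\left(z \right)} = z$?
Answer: $\frac{2816}{49} \approx 57.469$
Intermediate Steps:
$t = \frac{6}{7}$ ($t = \frac{2}{7} + \frac{1}{7} \cdot 4 = \frac{2}{7} + \frac{4}{7} = \frac{6}{7} \approx 0.85714$)
$P = - \frac{60}{7}$ ($P = 6 - 3 \left(4 + \frac{6}{7} \cdot 1\right) = 6 - 3 \left(4 + \frac{6}{7}\right) = 6 - \frac{102}{7} = - \frac{60}{7} \approx -8.5714$)
$H{\left(w,U \right)} = U^{2} + w^{2}$ ($H{\left(w,U \right)} = w^{2} + U^{2} = U^{2} + w^{2}$)
$H{\left(P,-4 \right)} + \left(-2\right) \left(-4\right) l{\left(-4 \right)} = \left(\left(-4\right)^{2} + \left(- \frac{60}{7}\right)^{2}\right) + \left(-2\right) \left(-4\right) \left(-4\right) = \left(16 + \frac{3600}{49}\right) + 8 \left(-4\right) = \frac{4384}{49} - 32 = \frac{2816}{49}$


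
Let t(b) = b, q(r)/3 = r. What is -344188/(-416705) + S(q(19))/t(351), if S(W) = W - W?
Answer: 344188/416705 ≈ 0.82598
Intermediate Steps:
q(r) = 3*r
S(W) = 0
-344188/(-416705) + S(q(19))/t(351) = -344188/(-416705) + 0/351 = -344188*(-1/416705) + 0*(1/351) = 344188/416705 + 0 = 344188/416705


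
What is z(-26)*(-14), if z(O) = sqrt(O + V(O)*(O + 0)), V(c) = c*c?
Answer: -14*I*sqrt(17602) ≈ -1857.4*I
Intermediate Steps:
V(c) = c**2
z(O) = sqrt(O + O**3) (z(O) = sqrt(O + O**2*(O + 0)) = sqrt(O + O**2*O) = sqrt(O + O**3))
z(-26)*(-14) = sqrt(-26 + (-26)**3)*(-14) = sqrt(-26 - 17576)*(-14) = sqrt(-17602)*(-14) = (I*sqrt(17602))*(-14) = -14*I*sqrt(17602)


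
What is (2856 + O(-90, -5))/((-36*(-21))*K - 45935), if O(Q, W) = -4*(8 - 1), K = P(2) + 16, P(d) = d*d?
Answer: -2828/30815 ≈ -0.091774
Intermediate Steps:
P(d) = d²
K = 20 (K = 2² + 16 = 4 + 16 = 20)
O(Q, W) = -28 (O(Q, W) = -4*7 = -28)
(2856 + O(-90, -5))/((-36*(-21))*K - 45935) = (2856 - 28)/(-36*(-21)*20 - 45935) = 2828/(756*20 - 45935) = 2828/(15120 - 45935) = 2828/(-30815) = 2828*(-1/30815) = -2828/30815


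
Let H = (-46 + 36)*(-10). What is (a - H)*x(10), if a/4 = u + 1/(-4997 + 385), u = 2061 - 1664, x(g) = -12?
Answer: -20587956/1153 ≈ -17856.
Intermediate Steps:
u = 397
a = 1830963/1153 (a = 4*(397 + 1/(-4997 + 385)) = 4*(397 + 1/(-4612)) = 4*(397 - 1/4612) = 4*(1830963/4612) = 1830963/1153 ≈ 1588.0)
H = 100 (H = -10*(-10) = 100)
(a - H)*x(10) = (1830963/1153 - 1*100)*(-12) = (1830963/1153 - 100)*(-12) = (1715663/1153)*(-12) = -20587956/1153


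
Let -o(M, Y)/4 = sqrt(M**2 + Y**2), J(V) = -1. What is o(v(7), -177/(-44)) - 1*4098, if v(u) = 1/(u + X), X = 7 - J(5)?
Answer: -4098 - sqrt(7050961)/165 ≈ -4114.1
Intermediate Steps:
X = 8 (X = 7 - 1*(-1) = 7 + 1 = 8)
v(u) = 1/(8 + u) (v(u) = 1/(u + 8) = 1/(8 + u))
o(M, Y) = -4*sqrt(M**2 + Y**2)
o(v(7), -177/(-44)) - 1*4098 = -4*sqrt((1/(8 + 7))**2 + (-177/(-44))**2) - 1*4098 = -4*sqrt((1/15)**2 + (-177*(-1/44))**2) - 4098 = -4*sqrt((1/15)**2 + (177/44)**2) - 4098 = -4*sqrt(1/225 + 31329/1936) - 4098 = -sqrt(7050961)/165 - 4098 = -4098 - sqrt(7050961)/165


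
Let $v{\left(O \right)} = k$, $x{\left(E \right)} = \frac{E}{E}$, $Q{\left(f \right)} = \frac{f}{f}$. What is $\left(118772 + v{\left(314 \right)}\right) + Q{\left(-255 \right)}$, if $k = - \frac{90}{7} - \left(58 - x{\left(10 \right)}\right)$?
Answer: $\frac{830922}{7} \approx 1.187 \cdot 10^{5}$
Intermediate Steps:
$Q{\left(f \right)} = 1$
$x{\left(E \right)} = 1$
$k = - \frac{489}{7}$ ($k = - \frac{90}{7} - \left(58 - 1\right) = \left(-90\right) \frac{1}{7} - \left(58 - 1\right) = - \frac{90}{7} - 57 = - \frac{489}{7} \approx -69.857$)
$v{\left(O \right)} = - \frac{489}{7}$
$\left(118772 + v{\left(314 \right)}\right) + Q{\left(-255 \right)} = \left(118772 - \frac{489}{7}\right) + 1 = \frac{830915}{7} + 1 = \frac{830922}{7}$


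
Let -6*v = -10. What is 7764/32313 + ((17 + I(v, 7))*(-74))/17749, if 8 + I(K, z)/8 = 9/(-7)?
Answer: 641159538/1338221353 ≈ 0.47911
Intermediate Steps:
v = 5/3 (v = -⅙*(-10) = 5/3 ≈ 1.6667)
I(K, z) = -520/7 (I(K, z) = -64 + 8*(9/(-7)) = -64 + 8*(9*(-⅐)) = -64 + 8*(-9/7) = -64 - 72/7 = -520/7)
7764/32313 + ((17 + I(v, 7))*(-74))/17749 = 7764/32313 + ((17 - 520/7)*(-74))/17749 = 7764*(1/32313) - 401/7*(-74)*(1/17749) = 2588/10771 + (29674/7)*(1/17749) = 2588/10771 + 29674/124243 = 641159538/1338221353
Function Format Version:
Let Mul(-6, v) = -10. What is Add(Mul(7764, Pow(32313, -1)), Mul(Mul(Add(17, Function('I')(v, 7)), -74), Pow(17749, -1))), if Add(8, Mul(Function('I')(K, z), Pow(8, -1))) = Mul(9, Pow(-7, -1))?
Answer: Rational(641159538, 1338221353) ≈ 0.47911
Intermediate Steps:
v = Rational(5, 3) (v = Mul(Rational(-1, 6), -10) = Rational(5, 3) ≈ 1.6667)
Function('I')(K, z) = Rational(-520, 7) (Function('I')(K, z) = Add(-64, Mul(8, Mul(9, Pow(-7, -1)))) = Add(-64, Mul(8, Mul(9, Rational(-1, 7)))) = Add(-64, Mul(8, Rational(-9, 7))) = Add(-64, Rational(-72, 7)) = Rational(-520, 7))
Add(Mul(7764, Pow(32313, -1)), Mul(Mul(Add(17, Function('I')(v, 7)), -74), Pow(17749, -1))) = Add(Mul(7764, Pow(32313, -1)), Mul(Mul(Add(17, Rational(-520, 7)), -74), Pow(17749, -1))) = Add(Mul(7764, Rational(1, 32313)), Mul(Mul(Rational(-401, 7), -74), Rational(1, 17749))) = Add(Rational(2588, 10771), Mul(Rational(29674, 7), Rational(1, 17749))) = Add(Rational(2588, 10771), Rational(29674, 124243)) = Rational(641159538, 1338221353)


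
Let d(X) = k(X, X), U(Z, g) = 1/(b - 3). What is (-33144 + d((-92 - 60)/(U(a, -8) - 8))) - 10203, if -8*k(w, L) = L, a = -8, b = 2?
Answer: -390142/9 ≈ -43349.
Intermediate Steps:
k(w, L) = -L/8
U(Z, g) = -1 (U(Z, g) = 1/(2 - 3) = 1/(-1) = -1)
d(X) = -X/8
(-33144 + d((-92 - 60)/(U(a, -8) - 8))) - 10203 = (-33144 - (-92 - 60)/(8*(-1 - 8))) - 10203 = (-33144 - (-19)/(-9)) - 10203 = (-33144 - (-19)*(-1)/9) - 10203 = (-33144 - 1/8*152/9) - 10203 = (-33144 - 19/9) - 10203 = -298315/9 - 10203 = -390142/9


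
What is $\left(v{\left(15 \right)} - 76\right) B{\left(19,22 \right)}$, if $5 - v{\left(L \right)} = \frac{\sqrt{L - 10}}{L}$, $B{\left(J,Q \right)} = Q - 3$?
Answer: $-1349 - \frac{19 \sqrt{5}}{15} \approx -1351.8$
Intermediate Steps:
$B{\left(J,Q \right)} = -3 + Q$
$v{\left(L \right)} = 5 - \frac{\sqrt{-10 + L}}{L}$ ($v{\left(L \right)} = 5 - \frac{\sqrt{L - 10}}{L} = 5 - \frac{\sqrt{-10 + L}}{L}$)
$\left(v{\left(15 \right)} - 76\right) B{\left(19,22 \right)} = \left(\left(5 - \frac{\sqrt{-10 + 15}}{15}\right) - 76\right) \left(-3 + 22\right) = \left(\left(5 - \frac{\sqrt{5}}{15}\right) - 76\right) 19 = \left(-71 - \frac{\sqrt{5}}{15}\right) 19 = -1349 - \frac{19 \sqrt{5}}{15}$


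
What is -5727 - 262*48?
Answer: -18303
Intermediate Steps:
-5727 - 262*48 = -5727 - 1*12576 = -5727 - 12576 = -18303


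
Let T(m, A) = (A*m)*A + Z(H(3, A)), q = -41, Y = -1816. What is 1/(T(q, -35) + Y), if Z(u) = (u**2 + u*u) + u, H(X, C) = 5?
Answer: -1/51986 ≈ -1.9236e-5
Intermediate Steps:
Z(u) = u + 2*u**2 (Z(u) = (u**2 + u**2) + u = 2*u**2 + u = u + 2*u**2)
T(m, A) = 55 + m*A**2 (T(m, A) = (A*m)*A + 5*(1 + 2*5) = m*A**2 + 5*(1 + 10) = m*A**2 + 5*11 = m*A**2 + 55 = 55 + m*A**2)
1/(T(q, -35) + Y) = 1/((55 - 41*(-35)**2) - 1816) = 1/((55 - 41*1225) - 1816) = 1/((55 - 50225) - 1816) = 1/(-50170 - 1816) = 1/(-51986) = -1/51986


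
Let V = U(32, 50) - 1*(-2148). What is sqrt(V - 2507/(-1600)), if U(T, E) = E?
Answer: sqrt(3519307)/40 ≈ 46.900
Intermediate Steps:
V = 2198 (V = 50 - 1*(-2148) = 50 + 2148 = 2198)
sqrt(V - 2507/(-1600)) = sqrt(2198 - 2507/(-1600)) = sqrt(2198 - 2507*(-1/1600)) = sqrt(2198 + 2507/1600) = sqrt(3519307/1600) = sqrt(3519307)/40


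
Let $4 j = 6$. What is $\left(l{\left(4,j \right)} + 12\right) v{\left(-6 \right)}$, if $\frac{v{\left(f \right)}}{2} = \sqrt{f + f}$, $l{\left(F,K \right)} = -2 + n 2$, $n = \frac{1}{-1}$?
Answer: $32 i \sqrt{3} \approx 55.426 i$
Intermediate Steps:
$n = -1$
$j = \frac{3}{2}$ ($j = \frac{1}{4} \cdot 6 = \frac{3}{2} \approx 1.5$)
$l{\left(F,K \right)} = -4$ ($l{\left(F,K \right)} = -2 - 2 = -4$)
$v{\left(f \right)} = 2 \sqrt{2} \sqrt{f}$ ($v{\left(f \right)} = 2 \sqrt{f + f} = 2 \sqrt{2 f} = 2 \sqrt{2} \sqrt{f}$)
$\left(l{\left(4,j \right)} + 12\right) v{\left(-6 \right)} = \left(-4 + 12\right) 2 \sqrt{2} \sqrt{-6} = 8 \cdot 2 \sqrt{2} i \sqrt{6} = 8 \cdot 4 i \sqrt{3} = 32 i \sqrt{3}$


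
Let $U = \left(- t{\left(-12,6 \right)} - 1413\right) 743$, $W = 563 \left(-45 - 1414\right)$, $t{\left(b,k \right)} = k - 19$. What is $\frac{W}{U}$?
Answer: $\frac{821417}{1040200} \approx 0.78967$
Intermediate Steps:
$t{\left(b,k \right)} = -19 + k$
$W = -821417$ ($W = 563 \left(-1459\right) = -821417$)
$U = -1040200$ ($U = \left(- (-19 + 6) - 1413\right) 743 = \left(\left(-1\right) \left(-13\right) - 1413\right) 743 = \left(13 - 1413\right) 743 = \left(-1400\right) 743 = -1040200$)
$\frac{W}{U} = - \frac{821417}{-1040200} = \left(-821417\right) \left(- \frac{1}{1040200}\right) = \frac{821417}{1040200}$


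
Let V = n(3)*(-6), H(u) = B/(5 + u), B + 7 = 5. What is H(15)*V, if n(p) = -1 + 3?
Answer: 6/5 ≈ 1.2000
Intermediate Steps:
B = -2 (B = -7 + 5 = -2)
n(p) = 2
H(u) = -2/(5 + u)
V = -12 (V = 2*(-6) = -12)
H(15)*V = -2/(5 + 15)*(-12) = -2/20*(-12) = -2*1/20*(-12) = -⅒*(-12) = 6/5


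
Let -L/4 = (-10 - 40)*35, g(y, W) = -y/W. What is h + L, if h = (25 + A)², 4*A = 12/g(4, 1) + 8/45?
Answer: 245923129/32400 ≈ 7590.2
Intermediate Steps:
g(y, W) = -y/W
L = 7000 (L = -4*(-10 - 40)*35 = -(-200)*35 = -4*(-1750) = 7000)
A = -127/180 (A = (12/((-1*4/1)) + 8/45)/4 = (12/((-1*4*1)) + 8*(1/45))/4 = (12/(-4) + 8/45)/4 = (12*(-¼) + 8/45)/4 = (-3 + 8/45)/4 = (¼)*(-127/45) = -127/180 ≈ -0.70556)
h = 19123129/32400 (h = (25 - 127/180)² = (4373/180)² = 19123129/32400 ≈ 590.22)
h + L = 19123129/32400 + 7000 = 245923129/32400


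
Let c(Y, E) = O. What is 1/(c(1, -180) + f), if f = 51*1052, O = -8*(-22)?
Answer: 1/53828 ≈ 1.8578e-5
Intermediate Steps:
O = 176
c(Y, E) = 176
f = 53652
1/(c(1, -180) + f) = 1/(176 + 53652) = 1/53828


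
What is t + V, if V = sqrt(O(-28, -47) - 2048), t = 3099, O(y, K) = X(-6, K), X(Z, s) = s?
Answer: 3099 + I*sqrt(2095) ≈ 3099.0 + 45.771*I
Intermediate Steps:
O(y, K) = K
V = I*sqrt(2095) (V = sqrt(-47 - 2048) = sqrt(-2095) = I*sqrt(2095) ≈ 45.771*I)
t + V = 3099 + I*sqrt(2095)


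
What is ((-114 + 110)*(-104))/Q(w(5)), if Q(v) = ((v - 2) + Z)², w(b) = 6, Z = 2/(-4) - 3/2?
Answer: 104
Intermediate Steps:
Z = -2 (Z = 2*(-¼) - 3*½ = -½ - 3/2 = -2)
Q(v) = (-4 + v)² (Q(v) = ((v - 2) - 2)² = ((-2 + v) - 2)² = (-4 + v)²)
((-114 + 110)*(-104))/Q(w(5)) = ((-114 + 110)*(-104))/((-4 + 6)²) = (-4*(-104))/(2²) = 416/4 = 416*(¼) = 104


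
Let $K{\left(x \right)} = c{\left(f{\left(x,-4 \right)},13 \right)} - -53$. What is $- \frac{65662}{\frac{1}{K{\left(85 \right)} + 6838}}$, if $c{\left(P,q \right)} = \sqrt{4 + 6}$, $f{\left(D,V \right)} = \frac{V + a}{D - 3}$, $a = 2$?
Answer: $-452476842 - 65662 \sqrt{10} \approx -4.5268 \cdot 10^{8}$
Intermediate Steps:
$f{\left(D,V \right)} = \frac{2 + V}{-3 + D}$ ($f{\left(D,V \right)} = \frac{V + 2}{D - 3} = \frac{2 + V}{-3 + D}$)
$c{\left(P,q \right)} = \sqrt{10}$
$K{\left(x \right)} = 53 + \sqrt{10}$ ($K{\left(x \right)} = \sqrt{10} - -53 = \sqrt{10} + 53 = 53 + \sqrt{10}$)
$- \frac{65662}{\frac{1}{K{\left(85 \right)} + 6838}} = - \frac{65662}{\frac{1}{\left(53 + \sqrt{10}\right) + 6838}} = - \frac{65662}{\frac{1}{6891 + \sqrt{10}}} = - 65662 \left(6891 + \sqrt{10}\right) = -452476842 - 65662 \sqrt{10}$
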